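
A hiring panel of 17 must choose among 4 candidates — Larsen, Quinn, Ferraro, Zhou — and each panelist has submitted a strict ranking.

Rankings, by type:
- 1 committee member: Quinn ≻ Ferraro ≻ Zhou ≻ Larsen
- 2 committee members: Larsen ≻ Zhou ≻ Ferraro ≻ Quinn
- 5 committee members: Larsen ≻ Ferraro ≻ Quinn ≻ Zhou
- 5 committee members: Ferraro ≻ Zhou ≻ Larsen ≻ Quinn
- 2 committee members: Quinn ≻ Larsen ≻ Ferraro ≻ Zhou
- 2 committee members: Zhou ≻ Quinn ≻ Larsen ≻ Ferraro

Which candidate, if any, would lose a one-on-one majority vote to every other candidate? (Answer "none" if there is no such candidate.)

Pairwise majorities:
Larsen vs Quinn: 12 to 5, Larsen.
Larsen–Ferraro: Larsen 11–6.
Larsen vs Zhou: Larsen preferred on 2+5+2 = 9 ballots; Larsen wins 9–8.
Quinn–Ferraro: Ferraro 12–5.
Quinn vs Zhou: Zhou, 9–8.
Ferraro vs Zhou: Ferraro wins 13–4.
Quinn loses to every other candidate — it is the Condorcet loser.

Quinn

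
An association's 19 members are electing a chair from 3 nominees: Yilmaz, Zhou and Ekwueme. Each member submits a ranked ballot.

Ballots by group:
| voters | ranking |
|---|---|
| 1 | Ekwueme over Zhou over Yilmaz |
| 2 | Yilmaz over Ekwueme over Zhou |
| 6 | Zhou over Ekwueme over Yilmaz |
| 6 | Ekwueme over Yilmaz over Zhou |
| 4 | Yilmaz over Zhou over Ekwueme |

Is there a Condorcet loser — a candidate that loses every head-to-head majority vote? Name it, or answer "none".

none

Pairwise majorities:
Yilmaz vs Zhou: Yilmaz preferred on 2+6+4 = 12 ballots; Yilmaz wins 12–7.
Yilmaz vs Ekwueme: 2+4 = 6 for Yilmaz, 13 for Ekwueme — Ekwueme by 13–6.
Zhou–Ekwueme: Zhou 10–9.
No candidate is winless: Yilmaz beats Zhou; Zhou beats Ekwueme; Ekwueme beats Yilmaz. There is no Condorcet loser.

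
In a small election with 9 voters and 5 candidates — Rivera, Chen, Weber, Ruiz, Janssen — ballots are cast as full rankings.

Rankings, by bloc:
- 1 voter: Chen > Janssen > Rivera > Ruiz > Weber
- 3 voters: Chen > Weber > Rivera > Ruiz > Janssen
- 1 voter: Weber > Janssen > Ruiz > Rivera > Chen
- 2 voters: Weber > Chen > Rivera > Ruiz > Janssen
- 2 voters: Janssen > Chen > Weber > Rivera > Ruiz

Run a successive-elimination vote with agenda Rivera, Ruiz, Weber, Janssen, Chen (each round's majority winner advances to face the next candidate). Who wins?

Round 1: Rivera vs Ruiz — 8–1, Rivera advances.
Round 2: Rivera vs Weber — 1–8, Weber advances.
Round 3: Weber vs Janssen — 6–3, Weber advances.
Round 4: Weber vs Chen — 3–6, Chen advances.
The agenda winner is Chen.

Chen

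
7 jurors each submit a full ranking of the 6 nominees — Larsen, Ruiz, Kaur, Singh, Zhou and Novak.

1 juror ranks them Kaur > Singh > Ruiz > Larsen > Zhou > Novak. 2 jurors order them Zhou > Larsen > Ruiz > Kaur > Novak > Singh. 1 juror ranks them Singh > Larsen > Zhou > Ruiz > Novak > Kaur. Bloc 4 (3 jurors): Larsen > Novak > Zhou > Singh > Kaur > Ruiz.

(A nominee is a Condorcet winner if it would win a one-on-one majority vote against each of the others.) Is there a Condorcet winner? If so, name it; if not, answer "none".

Pairwise majorities:
Larsen vs Ruiz: Larsen is ranked higher on 2+1+3 = 6 ballots, Ruiz on 1. Larsen wins 6–1.
Larsen vs Kaur: Larsen, 6–1.
Larsen vs Singh: 2+3 = 5 for Larsen, 2 for Singh — Larsen by 5–2.
Larsen vs Zhou: 1+1+3 = 5 for Larsen, 2 for Zhou — Larsen by 5–2.
Larsen vs Novak: 1+2+1+3 = 7 for Larsen, 0 for Novak — Larsen by 7–0.
Ruiz vs Kaur: 3 to 4, Kaur.
Ruiz–Singh: Singh 5–2.
Ruiz vs Zhou: 1 to 6, Zhou.
Ruiz–Novak: Ruiz 4–3.
Kaur vs Singh: Kaur is ranked higher on 1+2 = 3 ballots, Singh on 4. Singh wins 4–3.
Kaur vs Zhou: Kaur is ranked higher on 1 ballot, Zhou on 6. Zhou wins 6–1.
Kaur vs Novak: Novak, 4–3.
Singh vs Zhou: 2 to 5, Zhou.
Singh vs Novak: Singh is ranked higher on 1+1 = 2 ballots, Novak on 5. Novak wins 5–2.
Zhou vs Novak: 4 to 3, Zhou.
Larsen wins every pairwise contest, so Larsen is the Condorcet winner.

Larsen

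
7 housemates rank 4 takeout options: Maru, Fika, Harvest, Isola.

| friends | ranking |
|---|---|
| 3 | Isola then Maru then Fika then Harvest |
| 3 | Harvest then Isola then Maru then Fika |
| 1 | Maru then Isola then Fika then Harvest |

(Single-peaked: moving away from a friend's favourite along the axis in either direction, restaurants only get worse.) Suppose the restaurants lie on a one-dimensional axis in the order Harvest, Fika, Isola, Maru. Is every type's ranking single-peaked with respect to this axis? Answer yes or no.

Axis positions: Harvest=1, Fika=2, Isola=3, Maru=4.
Type 1 (peak Isola at position 3): ranking walks positions 3-4-2-1, expanding outward from the peak — single-peaked.
Type 2: ranking walks positions 1-3-4-2; Isola is ranked above Fika even though Fika lies between Isola and the peak Harvest on the axis — preferences dip and rise again. Not single-peaked.
Type 3 (peak Maru at position 4): ranking walks positions 4-3-2-1, expanding outward from the peak — single-peaked.
Type 2 violates single-peakedness, so the profile is not single-peaked on this axis.

no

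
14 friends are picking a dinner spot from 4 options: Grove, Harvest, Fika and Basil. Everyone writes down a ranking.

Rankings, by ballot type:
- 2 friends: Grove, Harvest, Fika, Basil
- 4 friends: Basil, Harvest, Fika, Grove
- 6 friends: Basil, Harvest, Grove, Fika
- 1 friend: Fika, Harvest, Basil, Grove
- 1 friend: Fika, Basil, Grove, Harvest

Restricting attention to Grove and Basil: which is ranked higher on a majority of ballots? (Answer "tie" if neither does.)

Ballots ranking Grove above Basil: 2.
Ballots ranking Basil above Grove: 14 − 2 = 12.
Basil wins the head-to-head 12–2.

Basil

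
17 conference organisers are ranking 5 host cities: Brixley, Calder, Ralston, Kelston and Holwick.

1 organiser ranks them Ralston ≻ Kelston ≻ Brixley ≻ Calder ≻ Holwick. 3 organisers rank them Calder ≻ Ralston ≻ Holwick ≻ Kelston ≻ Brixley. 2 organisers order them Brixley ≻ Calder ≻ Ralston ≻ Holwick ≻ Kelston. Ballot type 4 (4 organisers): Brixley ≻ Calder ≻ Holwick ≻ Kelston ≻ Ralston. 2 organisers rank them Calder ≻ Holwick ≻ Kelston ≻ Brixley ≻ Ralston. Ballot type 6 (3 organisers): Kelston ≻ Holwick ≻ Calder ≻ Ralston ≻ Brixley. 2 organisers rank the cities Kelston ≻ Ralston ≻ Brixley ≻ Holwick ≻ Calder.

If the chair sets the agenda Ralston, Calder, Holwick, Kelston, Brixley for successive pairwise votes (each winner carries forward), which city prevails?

Brixley

Round 1: Ralston vs Calder — 3–14, Calder advances.
Round 2: Calder vs Holwick — 12–5, Calder advances.
Round 3: Calder vs Kelston — 11–6, Calder advances.
Round 4: Calder vs Brixley — 8–9, Brixley advances.
The agenda winner is Brixley.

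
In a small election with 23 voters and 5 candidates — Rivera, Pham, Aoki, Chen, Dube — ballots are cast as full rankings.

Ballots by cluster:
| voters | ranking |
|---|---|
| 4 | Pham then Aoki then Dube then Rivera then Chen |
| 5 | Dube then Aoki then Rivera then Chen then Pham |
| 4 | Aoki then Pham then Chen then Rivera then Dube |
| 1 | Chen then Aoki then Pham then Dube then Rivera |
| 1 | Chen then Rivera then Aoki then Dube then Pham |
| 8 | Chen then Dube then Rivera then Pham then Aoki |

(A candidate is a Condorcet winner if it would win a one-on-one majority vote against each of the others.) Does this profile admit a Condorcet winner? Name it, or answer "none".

Check each pair by majority over 23 ballots:
Rivera–Pham: Rivera 14–9.
Rivera vs Aoki: Aoki wins 14–9.
Rivera vs Chen: Chen, 14–9.
Rivera vs Dube: Dube wins 18–5.
Pham vs Aoki: Pham, 12–11.
Pham–Chen: Chen 15–8.
Pham vs Dube: Dube wins 14–9.
Aoki vs Chen: Aoki, 13–10.
Aoki vs Dube: Dube, 13–10.
Chen vs Dube: Chen wins 14–9.
Every candidate loses at least once (Rivera loses to Aoki; Pham loses to Rivera; Aoki loses to Pham; Chen loses to Aoki; Dube loses to Chen). The majority relation contains the cycle Rivera → Pham → Aoki → Rivera, so there is no Condorcet winner.

none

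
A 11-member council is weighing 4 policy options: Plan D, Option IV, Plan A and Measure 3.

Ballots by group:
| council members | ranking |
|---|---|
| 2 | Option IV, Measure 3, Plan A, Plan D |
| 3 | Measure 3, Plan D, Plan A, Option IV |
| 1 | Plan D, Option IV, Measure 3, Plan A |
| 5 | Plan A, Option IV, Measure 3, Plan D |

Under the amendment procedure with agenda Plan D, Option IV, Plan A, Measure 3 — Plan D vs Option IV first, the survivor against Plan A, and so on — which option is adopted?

Measure 3

Round 1: Plan D vs Option IV — 4–7, Option IV advances.
Round 2: Option IV vs Plan A — 3–8, Plan A advances.
Round 3: Plan A vs Measure 3 — 5–6, Measure 3 advances.
Measure 3 survives the agenda.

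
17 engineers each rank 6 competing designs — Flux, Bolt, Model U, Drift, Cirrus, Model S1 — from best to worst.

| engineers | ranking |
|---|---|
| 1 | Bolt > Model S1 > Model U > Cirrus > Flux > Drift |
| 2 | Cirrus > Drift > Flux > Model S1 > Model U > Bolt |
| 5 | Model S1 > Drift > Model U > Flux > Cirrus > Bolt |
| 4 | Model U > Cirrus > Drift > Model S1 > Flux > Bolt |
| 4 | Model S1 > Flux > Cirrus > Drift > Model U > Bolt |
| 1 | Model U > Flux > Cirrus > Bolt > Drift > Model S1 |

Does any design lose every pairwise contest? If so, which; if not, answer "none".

Head-to-head results (17 engineers):
Flux vs Bolt: Flux, 16–1.
Flux vs Model U: Model U, 11–6.
Flux–Drift: Drift 11–6.
Flux vs Cirrus: 5+4+1 = 10 for Flux, 7 for Cirrus — Flux by 10–7.
Flux vs Model S1: Flux preferred on 2+1 = 3 ballots; Model S1 wins 14–3.
Bolt vs Model U: Bolt is ranked higher on 1 ballot, Model U on 16. Model U wins 16–1.
Bolt vs Drift: Bolt preferred on 1+1 = 2 ballots; Drift wins 15–2.
Bolt vs Cirrus: Bolt preferred on 1 ballot; Cirrus wins 16–1.
Bolt vs Model S1: 2 to 15, Model S1.
Model U vs Drift: 6 to 11, Drift.
Model U vs Cirrus: 11 to 6, Model U.
Model U vs Model S1: Model U is ranked higher on 4+1 = 5 ballots, Model S1 on 12. Model S1 wins 12–5.
Drift–Cirrus: Cirrus 12–5.
Drift vs Model S1: Drift preferred on 2+4+1 = 7 ballots; Model S1 wins 10–7.
Cirrus–Model S1: Model S1 10–7.
Bolt is beaten in every head-to-head and is the Condorcet loser.

Bolt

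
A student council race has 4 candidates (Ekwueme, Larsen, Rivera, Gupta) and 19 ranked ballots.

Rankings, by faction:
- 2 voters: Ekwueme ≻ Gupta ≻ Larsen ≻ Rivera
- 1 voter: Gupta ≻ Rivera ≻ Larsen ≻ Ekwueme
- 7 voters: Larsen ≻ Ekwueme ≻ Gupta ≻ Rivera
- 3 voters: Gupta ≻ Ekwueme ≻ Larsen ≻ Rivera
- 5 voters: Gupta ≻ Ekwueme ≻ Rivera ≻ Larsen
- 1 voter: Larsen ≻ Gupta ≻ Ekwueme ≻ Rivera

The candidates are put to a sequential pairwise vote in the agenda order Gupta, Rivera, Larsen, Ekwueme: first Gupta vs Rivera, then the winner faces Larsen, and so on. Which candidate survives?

Round 1: Gupta vs Rivera — 19–0, Gupta advances.
Round 2: Gupta vs Larsen — 11–8, Gupta advances.
Round 3: Gupta vs Ekwueme — 10–9, Gupta advances.
Gupta survives the agenda.

Gupta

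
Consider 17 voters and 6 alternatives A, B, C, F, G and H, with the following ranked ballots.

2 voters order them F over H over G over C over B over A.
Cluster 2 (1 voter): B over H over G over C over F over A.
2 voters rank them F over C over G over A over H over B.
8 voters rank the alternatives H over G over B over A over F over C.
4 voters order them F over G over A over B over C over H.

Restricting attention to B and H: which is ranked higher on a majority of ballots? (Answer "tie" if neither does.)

H

Ballots ranking B above H: 1 + 4 = 5.
Ballots ranking H above B: 17 − 5 = 12.
H wins the head-to-head 12–5.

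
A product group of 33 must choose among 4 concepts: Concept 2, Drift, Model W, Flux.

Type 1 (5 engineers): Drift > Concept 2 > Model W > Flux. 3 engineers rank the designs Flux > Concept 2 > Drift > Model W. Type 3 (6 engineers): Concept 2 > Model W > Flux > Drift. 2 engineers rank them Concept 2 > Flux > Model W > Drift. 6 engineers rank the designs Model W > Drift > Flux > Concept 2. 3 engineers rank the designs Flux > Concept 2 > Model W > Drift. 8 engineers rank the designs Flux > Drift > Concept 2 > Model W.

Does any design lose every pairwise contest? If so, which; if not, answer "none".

none

Pairwise majorities:
Concept 2 vs Drift: Drift, 19–14.
Concept 2 vs Model W: Concept 2 is ranked higher on 5+3+6+2+3+8 = 27 ballots, Model W on 6. Concept 2 wins 27–6.
Concept 2 vs Flux: 5+6+2 = 13 for Concept 2, 20 for Flux — Flux by 20–13.
Drift vs Model W: Drift preferred on 5+3+8 = 16 ballots; Model W wins 17–16.
Drift vs Flux: Drift is ranked higher on 5+6 = 11 ballots, Flux on 22. Flux wins 22–11.
Model W vs Flux: Model W, 17–16.
Each design has at least one pairwise win (Concept 2 beats Model W; Drift beats Concept 2; Model W beats Drift; Flux beats Concept 2) — no Condorcet loser.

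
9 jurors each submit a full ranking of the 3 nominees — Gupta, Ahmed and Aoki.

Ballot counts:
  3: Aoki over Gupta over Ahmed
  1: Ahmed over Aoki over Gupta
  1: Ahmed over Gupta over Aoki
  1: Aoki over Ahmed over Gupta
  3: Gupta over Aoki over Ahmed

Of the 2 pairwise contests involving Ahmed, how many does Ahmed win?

Ahmed against each rival (9 jurors):
Ahmed vs Gupta: Gupta wins 6–3.
Ahmed–Aoki: Aoki 7–2.
Ahmed beats no one; loses to Gupta, Aoki — 0 pairwise wins.

0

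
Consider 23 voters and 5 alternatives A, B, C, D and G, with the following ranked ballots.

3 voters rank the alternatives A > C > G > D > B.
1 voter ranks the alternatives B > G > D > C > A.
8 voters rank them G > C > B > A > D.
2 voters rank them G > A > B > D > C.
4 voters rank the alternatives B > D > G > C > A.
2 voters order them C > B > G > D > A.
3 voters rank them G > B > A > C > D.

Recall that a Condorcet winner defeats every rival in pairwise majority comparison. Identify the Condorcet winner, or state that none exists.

G

Pairwise majorities:
A–B: B 18–5.
A vs C: C wins 15–8.
A vs D: A is ranked higher on 3+8+2+3 = 16 ballots, D on 7. A wins 16–7.
A vs G: A is ranked higher on 3 ballots, G on 20. G wins 20–3.
B vs C: C wins 13–10.
B vs D: B preferred on 1+8+2+4+2+3 = 20 ballots; B wins 20–3.
B–G: G 16–7.
C vs D: C preferred on 3+8+2+3 = 16 ballots; C wins 16–7.
C vs G: 3+2 = 5 for C, 18 for G — G by 18–5.
D–G: G 19–4.
G wins every pairwise contest, so G is the Condorcet winner.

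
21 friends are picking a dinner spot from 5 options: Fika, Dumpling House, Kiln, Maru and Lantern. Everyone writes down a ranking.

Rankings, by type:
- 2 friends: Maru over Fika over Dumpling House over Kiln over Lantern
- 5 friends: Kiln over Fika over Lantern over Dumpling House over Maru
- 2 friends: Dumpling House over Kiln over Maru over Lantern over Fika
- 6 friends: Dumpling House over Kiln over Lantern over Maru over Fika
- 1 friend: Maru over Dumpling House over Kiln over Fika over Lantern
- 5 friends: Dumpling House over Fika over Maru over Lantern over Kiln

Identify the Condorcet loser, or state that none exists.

Pairwise majorities:
Fika vs Dumpling House: Dumpling House wins 14–7.
Fika–Kiln: Kiln 14–7.
Fika vs Maru: 10 to 11, Maru.
Fika vs Lantern: Fika is ranked higher on 2+5+1+5 = 13 ballots, Lantern on 8. Fika wins 13–8.
Dumpling House vs Kiln: 16 to 5, Dumpling House.
Dumpling House vs Maru: Dumpling House wins 18–3.
Dumpling House vs Lantern: Dumpling House, 16–5.
Kiln vs Maru: Kiln, 13–8.
Kiln vs Lantern: Kiln, 16–5.
Maru vs Lantern: Maru is ranked higher on 2+2+1+5 = 10 ballots, Lantern on 11. Lantern wins 11–10.
Every restaurant wins at least one matchup (Fika beats Lantern; Dumpling House beats Fika; Kiln beats Fika; Maru beats Fika; Lantern beats Maru), so there is no Condorcet loser.

none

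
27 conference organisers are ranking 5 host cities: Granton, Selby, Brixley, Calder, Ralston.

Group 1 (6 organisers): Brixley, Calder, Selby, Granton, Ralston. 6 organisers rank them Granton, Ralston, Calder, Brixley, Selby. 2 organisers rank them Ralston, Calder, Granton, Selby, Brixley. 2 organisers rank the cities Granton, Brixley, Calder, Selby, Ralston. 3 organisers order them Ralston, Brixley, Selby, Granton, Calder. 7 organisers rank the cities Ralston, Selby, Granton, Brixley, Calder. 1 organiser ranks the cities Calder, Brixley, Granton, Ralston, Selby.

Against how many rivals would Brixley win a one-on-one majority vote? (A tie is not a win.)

Brixley against each rival (27 organisers):
Brixley vs Granton: 10 to 17, Granton.
Brixley vs Selby: Brixley is ranked higher on 6+6+2+3+1 = 18 ballots, Selby on 9. Brixley wins 18–9.
Brixley vs Calder: Brixley wins 18–9.
Brixley–Ralston: Ralston 18–9.
Brixley beats Selby, Calder; loses to Granton, Ralston — 2 pairwise wins.

2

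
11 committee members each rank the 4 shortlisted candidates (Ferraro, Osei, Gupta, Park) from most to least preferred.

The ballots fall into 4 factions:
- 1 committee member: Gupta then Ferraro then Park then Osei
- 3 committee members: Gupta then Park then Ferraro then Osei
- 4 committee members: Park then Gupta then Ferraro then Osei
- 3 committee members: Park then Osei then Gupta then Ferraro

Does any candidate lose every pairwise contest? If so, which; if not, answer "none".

Head-to-head results (11 committee members):
Ferraro vs Osei: 8 to 3, Ferraro.
Ferraro–Gupta: Gupta 11–0.
Ferraro vs Park: Park, 10–1.
Osei vs Gupta: Gupta, 8–3.
Osei vs Park: Park, 11–0.
Gupta vs Park: Park wins 7–4.
Osei is beaten in every head-to-head and is the Condorcet loser.

Osei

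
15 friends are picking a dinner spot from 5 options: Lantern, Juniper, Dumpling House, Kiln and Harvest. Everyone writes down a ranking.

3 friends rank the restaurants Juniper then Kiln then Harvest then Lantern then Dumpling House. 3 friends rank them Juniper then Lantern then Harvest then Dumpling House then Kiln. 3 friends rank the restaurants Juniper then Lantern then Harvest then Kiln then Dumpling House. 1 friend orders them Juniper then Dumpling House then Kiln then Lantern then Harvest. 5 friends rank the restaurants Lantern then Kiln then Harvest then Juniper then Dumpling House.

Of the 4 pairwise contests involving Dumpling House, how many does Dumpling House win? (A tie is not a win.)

0

Dumpling House against each rival (15 friends):
Dumpling House vs Lantern: 1 for Dumpling House, 14 for Lantern — Lantern by 14–1.
Dumpling House vs Juniper: 0 for Dumpling House, 15 for Juniper — Juniper by 15–0.
Dumpling House vs Kiln: 3+1 = 4 for Dumpling House, 11 for Kiln — Kiln by 11–4.
Dumpling House–Harvest: Harvest 14–1.
Dumpling House beats no one; loses to Lantern, Juniper, Kiln, Harvest — 0 pairwise wins.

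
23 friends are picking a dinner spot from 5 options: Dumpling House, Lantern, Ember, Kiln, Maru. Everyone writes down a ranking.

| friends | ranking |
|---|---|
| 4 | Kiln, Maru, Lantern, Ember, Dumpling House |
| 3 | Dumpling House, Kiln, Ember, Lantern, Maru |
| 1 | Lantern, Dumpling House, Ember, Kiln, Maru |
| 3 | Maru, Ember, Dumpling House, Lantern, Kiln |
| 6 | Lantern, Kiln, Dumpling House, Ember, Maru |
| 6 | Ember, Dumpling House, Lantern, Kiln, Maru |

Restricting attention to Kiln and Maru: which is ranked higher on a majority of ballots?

Kiln

Ballots ranking Kiln above Maru: 4 + 3 + 1 + 6 + 6 = 20.
Ballots ranking Maru above Kiln: 23 − 20 = 3.
Kiln wins the head-to-head 20–3.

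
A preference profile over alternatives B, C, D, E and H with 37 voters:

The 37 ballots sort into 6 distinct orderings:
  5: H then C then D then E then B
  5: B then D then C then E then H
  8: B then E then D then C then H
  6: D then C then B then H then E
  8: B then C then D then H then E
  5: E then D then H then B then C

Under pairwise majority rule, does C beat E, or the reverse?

C

Ballots ranking C above E: 5 + 5 + 6 + 8 = 24.
Ballots ranking E above C: 37 − 24 = 13.
C wins the head-to-head 24–13.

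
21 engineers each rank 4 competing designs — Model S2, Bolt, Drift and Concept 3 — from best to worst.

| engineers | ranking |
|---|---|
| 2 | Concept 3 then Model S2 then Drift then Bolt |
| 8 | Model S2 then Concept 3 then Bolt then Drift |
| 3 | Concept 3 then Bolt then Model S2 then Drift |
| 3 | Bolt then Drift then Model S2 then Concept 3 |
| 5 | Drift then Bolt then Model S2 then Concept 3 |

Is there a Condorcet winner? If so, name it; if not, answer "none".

Pairwise majorities:
Model S2 vs Bolt: Bolt wins 11–10.
Model S2 vs Drift: Model S2 wins 13–8.
Model S2–Concept 3: Model S2 16–5.
Bolt vs Drift: Bolt wins 14–7.
Bolt vs Concept 3: Concept 3, 13–8.
Drift vs Concept 3: Concept 3, 13–8.
Each design drops at least one matchup (Model S2 loses to Bolt; Bolt loses to Concept 3; Drift loses to Model S2; Concept 3 loses to Model S2); the cycle Model S2 beats Concept 3 beats Bolt beats Model S2 rules out a Condorcet winner.

none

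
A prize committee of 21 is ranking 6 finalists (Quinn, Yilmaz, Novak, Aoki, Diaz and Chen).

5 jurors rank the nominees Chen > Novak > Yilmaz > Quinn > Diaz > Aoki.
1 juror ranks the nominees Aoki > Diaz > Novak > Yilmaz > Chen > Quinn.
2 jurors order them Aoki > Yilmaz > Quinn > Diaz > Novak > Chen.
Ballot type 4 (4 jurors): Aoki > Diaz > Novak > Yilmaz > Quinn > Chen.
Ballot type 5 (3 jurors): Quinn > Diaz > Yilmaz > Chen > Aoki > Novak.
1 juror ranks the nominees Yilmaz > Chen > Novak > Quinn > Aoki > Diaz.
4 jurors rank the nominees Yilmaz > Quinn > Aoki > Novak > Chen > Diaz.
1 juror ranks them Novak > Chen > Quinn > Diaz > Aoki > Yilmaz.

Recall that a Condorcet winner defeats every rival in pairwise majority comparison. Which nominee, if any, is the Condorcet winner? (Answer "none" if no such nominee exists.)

Check each pair by majority over 21 ballots:
Quinn–Yilmaz: Yilmaz 17–4.
Quinn–Novak: Novak 12–9.
Quinn vs Aoki: Quinn, 14–7.
Quinn vs Diaz: Quinn is ranked higher on 5+2+3+1+4+1 = 16 ballots, Diaz on 5. Quinn wins 16–5.
Quinn vs Chen: Quinn preferred on 2+4+3+4 = 13 ballots; Quinn wins 13–8.
Yilmaz vs Novak: Novak wins 11–10.
Yilmaz vs Aoki: Yilmaz, 13–8.
Yilmaz vs Diaz: 5+2+1+4 = 12 for Yilmaz, 9 for Diaz — Yilmaz by 12–9.
Yilmaz vs Chen: Yilmaz, 15–6.
Novak–Aoki: Aoki 14–7.
Novak vs Diaz: Novak, 11–10.
Novak vs Chen: 1+2+4+4+1 = 12 for Novak, 9 for Chen — Novak by 12–9.
Aoki vs Diaz: Aoki, 12–9.
Aoki vs Chen: Aoki wins 11–10.
Diaz vs Chen: Diaz preferred on 1+2+4+3 = 10 ballots; Chen wins 11–10.
Each nominee drops at least one matchup (Quinn loses to Yilmaz; Yilmaz loses to Novak; Novak loses to Aoki; Aoki loses to Quinn; Diaz loses to Quinn; Chen loses to Quinn); the cycle Quinn → Aoki → Novak → Quinn rules out a Condorcet winner.

none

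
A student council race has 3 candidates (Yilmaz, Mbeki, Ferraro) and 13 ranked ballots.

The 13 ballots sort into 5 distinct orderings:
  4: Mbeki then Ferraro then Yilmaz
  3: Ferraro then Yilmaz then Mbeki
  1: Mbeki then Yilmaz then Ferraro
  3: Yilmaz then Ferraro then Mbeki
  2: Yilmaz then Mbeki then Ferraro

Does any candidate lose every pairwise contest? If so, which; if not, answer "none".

Pairwise majorities:
Yilmaz vs Mbeki: Yilmaz wins 8–5.
Yilmaz vs Ferraro: 6 to 7, Ferraro.
Mbeki vs Ferraro: 4+1+2 = 7 for Mbeki, 6 for Ferraro — Mbeki by 7–6.
Every candidate wins at least one matchup (Yilmaz beats Mbeki; Mbeki beats Ferraro; Ferraro beats Yilmaz), so there is no Condorcet loser.

none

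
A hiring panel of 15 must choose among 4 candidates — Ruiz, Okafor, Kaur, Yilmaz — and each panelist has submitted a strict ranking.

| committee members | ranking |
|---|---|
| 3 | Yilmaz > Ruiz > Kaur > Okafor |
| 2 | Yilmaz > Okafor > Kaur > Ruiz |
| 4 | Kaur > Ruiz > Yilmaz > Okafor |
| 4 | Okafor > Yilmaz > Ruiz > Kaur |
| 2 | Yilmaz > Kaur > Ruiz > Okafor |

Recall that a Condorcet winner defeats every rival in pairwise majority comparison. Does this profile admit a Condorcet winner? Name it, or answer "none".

Pairwise majorities:
Ruiz vs Okafor: Ruiz preferred on 3+4+2 = 9 ballots; Ruiz wins 9–6.
Ruiz vs Kaur: 3+4 = 7 for Ruiz, 8 for Kaur — Kaur by 8–7.
Ruiz vs Yilmaz: 4 to 11, Yilmaz.
Okafor vs Kaur: 2+4 = 6 for Okafor, 9 for Kaur — Kaur by 9–6.
Okafor vs Yilmaz: Okafor preferred on 4 ballots; Yilmaz wins 11–4.
Kaur vs Yilmaz: 4 to 11, Yilmaz.
Yilmaz wins every pairwise contest, so Yilmaz is the Condorcet winner.

Yilmaz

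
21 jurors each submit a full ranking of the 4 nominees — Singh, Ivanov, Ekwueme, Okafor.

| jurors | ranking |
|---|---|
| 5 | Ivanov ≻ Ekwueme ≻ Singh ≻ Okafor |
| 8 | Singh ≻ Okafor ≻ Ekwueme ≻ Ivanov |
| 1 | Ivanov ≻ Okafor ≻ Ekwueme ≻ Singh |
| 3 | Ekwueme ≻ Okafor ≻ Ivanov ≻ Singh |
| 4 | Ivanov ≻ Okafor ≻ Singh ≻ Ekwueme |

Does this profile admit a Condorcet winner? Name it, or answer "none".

none

Check each pair by majority over 21 ballots:
Singh–Ivanov: Ivanov 13–8.
Singh vs Ekwueme: Singh preferred on 8+4 = 12 ballots; Singh wins 12–9.
Singh vs Okafor: Singh preferred on 5+8 = 13 ballots; Singh wins 13–8.
Ivanov vs Ekwueme: 10 to 11, Ekwueme.
Ivanov vs Okafor: Ivanov preferred on 5+1+4 = 10 ballots; Okafor wins 11–10.
Ekwueme vs Okafor: 8 to 13, Okafor.
No nominee is unbeaten: Singh loses to Ivanov; Ivanov loses to Ekwueme; Ekwueme loses to Singh; Okafor loses to Singh. In particular Singh beats Ekwueme beats Ivanov beats Singh is a majority cycle — no Condorcet winner exists.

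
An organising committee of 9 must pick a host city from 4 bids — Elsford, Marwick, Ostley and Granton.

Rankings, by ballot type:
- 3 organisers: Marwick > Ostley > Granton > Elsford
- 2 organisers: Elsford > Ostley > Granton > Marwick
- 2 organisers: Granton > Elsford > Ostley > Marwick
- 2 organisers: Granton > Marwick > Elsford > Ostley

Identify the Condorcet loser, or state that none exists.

none

Head-to-head results (9 organisers):
Elsford vs Marwick: Marwick, 5–4.
Elsford vs Ostley: Elsford preferred on 2+2+2 = 6 ballots; Elsford wins 6–3.
Elsford vs Granton: Elsford is ranked higher on 2 ballots, Granton on 7. Granton wins 7–2.
Marwick vs Ostley: Marwick is ranked higher on 3+2 = 5 ballots, Ostley on 4. Marwick wins 5–4.
Marwick vs Granton: Marwick preferred on 3 ballots; Granton wins 6–3.
Ostley vs Granton: 3+2 = 5 for Ostley, 4 for Granton — Ostley by 5–4.
No city is winless: Elsford beats Ostley; Marwick beats Elsford; Ostley beats Granton; Granton beats Elsford. There is no Condorcet loser.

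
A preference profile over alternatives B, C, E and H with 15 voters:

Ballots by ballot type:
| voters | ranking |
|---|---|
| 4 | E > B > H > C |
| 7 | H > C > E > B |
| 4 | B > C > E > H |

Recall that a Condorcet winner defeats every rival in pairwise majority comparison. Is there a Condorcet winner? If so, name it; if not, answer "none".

Head-to-head results (15 voters):
B vs C: 4+4 = 8 for B, 7 for C — B by 8–7.
B vs E: 4 for B, 11 for E — E by 11–4.
B vs H: B is ranked higher on 4+4 = 8 ballots, H on 7. B wins 8–7.
C vs E: 11 to 4, C.
C vs H: 4 for C, 11 for H — H by 11–4.
E vs H: 8 to 7, E.
No alternative is unbeaten: B loses to E; C loses to B; E loses to C; H loses to B. In particular B → C → E → B is a majority cycle — no Condorcet winner exists.

none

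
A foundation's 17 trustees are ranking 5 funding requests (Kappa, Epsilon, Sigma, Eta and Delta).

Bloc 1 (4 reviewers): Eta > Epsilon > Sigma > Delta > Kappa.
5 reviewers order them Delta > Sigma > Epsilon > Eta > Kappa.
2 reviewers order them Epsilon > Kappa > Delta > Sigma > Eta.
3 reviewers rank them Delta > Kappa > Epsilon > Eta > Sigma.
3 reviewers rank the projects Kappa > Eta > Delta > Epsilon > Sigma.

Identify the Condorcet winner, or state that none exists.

Delta

Check each pair by majority over 17 ballots:
Kappa–Epsilon: Epsilon 11–6.
Kappa–Sigma: Sigma 9–8.
Kappa–Eta: Eta 9–8.
Kappa–Delta: Delta 12–5.
Epsilon vs Sigma: Epsilon, 12–5.
Epsilon vs Eta: Epsilon, 10–7.
Epsilon vs Delta: Delta, 11–6.
Sigma–Eta: Eta 10–7.
Sigma–Delta: Delta 13–4.
Eta–Delta: Delta 10–7.
Delta wins every pairwise contest, so Delta is the Condorcet winner.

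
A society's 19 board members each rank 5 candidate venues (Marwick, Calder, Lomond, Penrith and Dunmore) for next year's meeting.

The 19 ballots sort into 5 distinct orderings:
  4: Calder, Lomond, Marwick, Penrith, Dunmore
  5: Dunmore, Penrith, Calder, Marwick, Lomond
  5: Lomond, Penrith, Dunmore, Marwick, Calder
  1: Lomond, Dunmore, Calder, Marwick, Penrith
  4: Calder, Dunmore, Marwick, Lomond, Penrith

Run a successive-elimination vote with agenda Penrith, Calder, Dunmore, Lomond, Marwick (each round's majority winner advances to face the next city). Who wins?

Lomond

Round 1: Penrith vs Calder — 10–9, Penrith advances.
Round 2: Penrith vs Dunmore — 9–10, Dunmore advances.
Round 3: Dunmore vs Lomond — 9–10, Lomond advances.
Round 4: Lomond vs Marwick — 10–9, Lomond advances.
The agenda winner is Lomond.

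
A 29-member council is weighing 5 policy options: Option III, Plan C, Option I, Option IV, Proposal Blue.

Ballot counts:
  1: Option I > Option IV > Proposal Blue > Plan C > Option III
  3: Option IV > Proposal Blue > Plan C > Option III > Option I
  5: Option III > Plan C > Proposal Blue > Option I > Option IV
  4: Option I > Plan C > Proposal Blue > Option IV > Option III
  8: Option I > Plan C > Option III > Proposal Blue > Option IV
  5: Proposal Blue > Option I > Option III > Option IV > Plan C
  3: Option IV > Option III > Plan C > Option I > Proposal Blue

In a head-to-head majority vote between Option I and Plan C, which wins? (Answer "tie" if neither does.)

Ballots ranking Option I above Plan C: 1 + 4 + 8 + 5 = 18.
Ballots ranking Plan C above Option I: 29 − 18 = 11.
Option I wins the head-to-head 18–11.

Option I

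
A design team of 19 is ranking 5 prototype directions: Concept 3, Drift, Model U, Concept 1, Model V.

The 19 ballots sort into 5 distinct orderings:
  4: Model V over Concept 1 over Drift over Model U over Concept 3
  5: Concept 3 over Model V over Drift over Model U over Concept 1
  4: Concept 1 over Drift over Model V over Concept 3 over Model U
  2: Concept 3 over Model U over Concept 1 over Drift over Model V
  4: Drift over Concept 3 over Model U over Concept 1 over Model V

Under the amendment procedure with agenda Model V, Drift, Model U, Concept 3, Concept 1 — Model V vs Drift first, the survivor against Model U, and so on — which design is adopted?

Concept 1

Round 1: Model V vs Drift — 9–10, Drift advances.
Round 2: Drift vs Model U — 17–2, Drift advances.
Round 3: Drift vs Concept 3 — 12–7, Drift advances.
Round 4: Drift vs Concept 1 — 9–10, Concept 1 advances.
Concept 1 survives the agenda.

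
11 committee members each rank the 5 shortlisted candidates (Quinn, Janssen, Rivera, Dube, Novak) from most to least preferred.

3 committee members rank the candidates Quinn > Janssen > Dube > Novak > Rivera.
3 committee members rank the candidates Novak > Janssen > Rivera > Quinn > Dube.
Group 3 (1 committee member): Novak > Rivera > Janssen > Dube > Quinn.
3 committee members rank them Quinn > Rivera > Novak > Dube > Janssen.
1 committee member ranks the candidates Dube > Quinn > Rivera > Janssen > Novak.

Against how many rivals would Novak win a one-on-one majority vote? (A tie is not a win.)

3

Novak against each rival (11 committee members):
Novak vs Quinn: 4 to 7, Quinn.
Novak vs Janssen: 3+1+3 = 7 for Novak, 4 for Janssen — Novak by 7–4.
Novak vs Rivera: Novak wins 7–4.
Novak vs Dube: Novak, 7–4.
Novak beats Janssen, Rivera, Dube; loses to Quinn — 3 pairwise wins.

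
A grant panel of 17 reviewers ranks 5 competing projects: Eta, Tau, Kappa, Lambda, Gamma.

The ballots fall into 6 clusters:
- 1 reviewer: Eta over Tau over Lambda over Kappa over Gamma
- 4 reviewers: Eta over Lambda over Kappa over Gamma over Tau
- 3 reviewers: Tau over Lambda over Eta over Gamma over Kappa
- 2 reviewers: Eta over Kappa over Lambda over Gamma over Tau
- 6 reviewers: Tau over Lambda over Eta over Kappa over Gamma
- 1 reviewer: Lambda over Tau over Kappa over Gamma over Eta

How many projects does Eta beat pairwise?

2

Eta against each rival (17 reviewers):
Eta vs Tau: Eta preferred on 1+4+2 = 7 ballots; Tau wins 10–7.
Eta vs Kappa: Eta, 16–1.
Eta vs Lambda: 7 to 10, Lambda.
Eta–Gamma: Eta 16–1.
Eta beats Kappa, Gamma; loses to Tau, Lambda — 2 pairwise wins.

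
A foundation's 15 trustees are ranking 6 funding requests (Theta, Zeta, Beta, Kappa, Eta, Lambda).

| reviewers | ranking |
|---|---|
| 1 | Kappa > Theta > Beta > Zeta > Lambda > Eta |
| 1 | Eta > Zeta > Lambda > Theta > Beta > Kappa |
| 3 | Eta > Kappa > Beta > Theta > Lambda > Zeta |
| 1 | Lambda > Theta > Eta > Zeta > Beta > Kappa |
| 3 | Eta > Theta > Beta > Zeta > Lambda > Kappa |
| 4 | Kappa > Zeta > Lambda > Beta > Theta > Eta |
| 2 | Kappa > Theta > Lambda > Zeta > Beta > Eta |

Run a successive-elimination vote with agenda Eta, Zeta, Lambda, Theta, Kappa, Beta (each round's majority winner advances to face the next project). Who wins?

Kappa

Round 1: Eta vs Zeta — 8–7, Eta advances.
Round 2: Eta vs Lambda — 7–8, Lambda advances.
Round 3: Lambda vs Theta — 6–9, Theta advances.
Round 4: Theta vs Kappa — 5–10, Kappa advances.
Round 5: Kappa vs Beta — 10–5, Kappa advances.
The agenda winner is Kappa.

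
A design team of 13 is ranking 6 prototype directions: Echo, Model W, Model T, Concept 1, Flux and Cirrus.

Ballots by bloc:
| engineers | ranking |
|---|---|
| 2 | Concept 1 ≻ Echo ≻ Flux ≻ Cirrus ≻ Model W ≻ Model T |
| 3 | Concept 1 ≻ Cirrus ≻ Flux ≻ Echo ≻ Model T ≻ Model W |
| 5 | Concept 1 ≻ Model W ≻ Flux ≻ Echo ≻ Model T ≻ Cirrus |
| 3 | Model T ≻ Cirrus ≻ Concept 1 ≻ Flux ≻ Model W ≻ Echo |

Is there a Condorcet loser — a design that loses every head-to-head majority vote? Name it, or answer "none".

none

Pairwise majorities:
Echo vs Model W: Echo preferred on 2+3 = 5 ballots; Model W wins 8–5.
Echo vs Model T: Echo, 10–3.
Echo vs Concept 1: 0 for Echo, 13 for Concept 1 — Concept 1 by 13–0.
Echo vs Flux: Flux, 11–2.
Echo vs Cirrus: Echo wins 7–6.
Model W vs Model T: 7 to 6, Model W.
Model W–Concept 1: Concept 1 13–0.
Model W–Flux: Flux 8–5.
Model W vs Cirrus: Model W preferred on 5 ballots; Cirrus wins 8–5.
Model T vs Concept 1: 3 to 10, Concept 1.
Model T vs Flux: 3 for Model T, 10 for Flux — Flux by 10–3.
Model T vs Cirrus: Model T preferred on 5+3 = 8 ballots; Model T wins 8–5.
Concept 1 vs Flux: Concept 1, 13–0.
Concept 1 vs Cirrus: Concept 1, 10–3.
Flux vs Cirrus: 2+5 = 7 for Flux, 6 for Cirrus — Flux by 7–6.
No design is winless: Echo beats Model T; Model W beats Echo; Model T beats Cirrus; Concept 1 beats Echo; Flux beats Echo; Cirrus beats Model W. There is no Condorcet loser.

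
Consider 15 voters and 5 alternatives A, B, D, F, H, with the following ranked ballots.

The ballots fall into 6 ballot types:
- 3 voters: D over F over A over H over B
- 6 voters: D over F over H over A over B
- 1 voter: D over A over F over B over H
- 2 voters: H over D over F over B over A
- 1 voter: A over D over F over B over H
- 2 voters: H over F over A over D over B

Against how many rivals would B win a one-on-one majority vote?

0

B against each rival (15 voters):
B vs A: 2 for B, 13 for A — A by 13–2.
B vs D: 0 for B, 15 for D — D by 15–0.
B vs F: F, 15–0.
B vs H: H wins 13–2.
B beats no one; loses to A, D, F, H — 0 pairwise wins.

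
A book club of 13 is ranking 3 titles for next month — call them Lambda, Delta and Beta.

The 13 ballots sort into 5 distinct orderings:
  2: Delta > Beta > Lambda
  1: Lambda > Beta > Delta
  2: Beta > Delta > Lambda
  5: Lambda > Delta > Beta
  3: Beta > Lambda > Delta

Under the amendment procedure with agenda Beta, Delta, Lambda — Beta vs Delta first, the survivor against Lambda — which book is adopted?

Lambda

Round 1: Beta vs Delta — 6–7, Delta advances.
Round 2: Delta vs Lambda — 4–9, Lambda advances.
The agenda winner is Lambda.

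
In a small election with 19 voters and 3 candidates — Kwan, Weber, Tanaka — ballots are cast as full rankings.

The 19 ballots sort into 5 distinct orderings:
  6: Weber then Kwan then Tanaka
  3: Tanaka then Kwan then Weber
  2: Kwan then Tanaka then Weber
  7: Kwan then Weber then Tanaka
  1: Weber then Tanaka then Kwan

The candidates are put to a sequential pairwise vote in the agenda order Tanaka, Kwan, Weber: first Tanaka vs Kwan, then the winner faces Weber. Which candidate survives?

Kwan

Round 1: Tanaka vs Kwan — 4–15, Kwan advances.
Round 2: Kwan vs Weber — 12–7, Kwan advances.
The agenda winner is Kwan.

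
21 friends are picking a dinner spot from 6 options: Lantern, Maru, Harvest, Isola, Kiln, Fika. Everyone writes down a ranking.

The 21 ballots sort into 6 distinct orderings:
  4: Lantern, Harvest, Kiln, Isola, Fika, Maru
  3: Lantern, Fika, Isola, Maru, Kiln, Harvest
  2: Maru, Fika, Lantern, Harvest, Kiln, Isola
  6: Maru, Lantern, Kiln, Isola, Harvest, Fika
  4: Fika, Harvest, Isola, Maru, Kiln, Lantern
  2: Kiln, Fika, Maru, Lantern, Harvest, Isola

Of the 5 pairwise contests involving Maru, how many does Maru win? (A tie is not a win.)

3

Maru against each rival (21 friends):
Maru–Lantern: Maru 14–7.
Maru vs Harvest: 3+2+6+2 = 13 for Maru, 8 for Harvest — Maru by 13–8.
Maru vs Isola: 10 to 11, Isola.
Maru vs Kiln: 15 to 6, Maru.
Maru vs Fika: 8 to 13, Fika.
Maru beats Lantern, Harvest, Kiln; loses to Isola, Fika — 3 pairwise wins.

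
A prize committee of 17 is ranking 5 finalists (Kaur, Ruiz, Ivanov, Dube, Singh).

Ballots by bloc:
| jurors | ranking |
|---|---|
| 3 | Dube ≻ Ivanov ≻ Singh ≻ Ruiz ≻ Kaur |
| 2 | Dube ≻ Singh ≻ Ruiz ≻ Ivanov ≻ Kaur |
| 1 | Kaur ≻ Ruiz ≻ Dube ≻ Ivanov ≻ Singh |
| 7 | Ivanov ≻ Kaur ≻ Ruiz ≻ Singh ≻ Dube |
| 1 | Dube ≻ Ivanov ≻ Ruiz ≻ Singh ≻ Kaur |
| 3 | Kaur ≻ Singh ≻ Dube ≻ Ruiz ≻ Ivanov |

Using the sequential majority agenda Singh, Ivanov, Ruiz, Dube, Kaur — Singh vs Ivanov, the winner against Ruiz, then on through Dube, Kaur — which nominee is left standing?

Round 1: Singh vs Ivanov — 5–12, Ivanov advances.
Round 2: Ivanov vs Ruiz — 11–6, Ivanov advances.
Round 3: Ivanov vs Dube — 7–10, Dube advances.
Round 4: Dube vs Kaur — 6–11, Kaur advances.
The agenda winner is Kaur.

Kaur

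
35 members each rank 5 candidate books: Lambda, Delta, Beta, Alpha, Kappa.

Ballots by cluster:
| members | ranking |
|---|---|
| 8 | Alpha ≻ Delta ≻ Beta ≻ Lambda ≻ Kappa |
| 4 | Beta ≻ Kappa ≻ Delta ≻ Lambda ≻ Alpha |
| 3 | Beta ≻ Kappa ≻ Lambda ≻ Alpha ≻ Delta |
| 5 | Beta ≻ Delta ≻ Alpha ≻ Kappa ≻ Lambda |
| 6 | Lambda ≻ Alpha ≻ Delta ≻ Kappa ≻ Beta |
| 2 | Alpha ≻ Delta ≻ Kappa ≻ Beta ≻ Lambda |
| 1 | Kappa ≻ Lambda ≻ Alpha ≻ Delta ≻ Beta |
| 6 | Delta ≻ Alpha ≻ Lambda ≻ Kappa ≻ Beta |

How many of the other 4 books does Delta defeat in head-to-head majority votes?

3

Delta against each rival (35 members):
Delta vs Lambda: Delta preferred on 8+4+5+2+6 = 25 ballots; Delta wins 25–10.
Delta–Beta: Delta 23–12.
Delta vs Alpha: 4+5+6 = 15 for Delta, 20 for Alpha — Alpha by 20–15.
Delta–Kappa: Delta 27–8.
Delta beats Lambda, Beta, Kappa; loses to Alpha — 3 pairwise wins.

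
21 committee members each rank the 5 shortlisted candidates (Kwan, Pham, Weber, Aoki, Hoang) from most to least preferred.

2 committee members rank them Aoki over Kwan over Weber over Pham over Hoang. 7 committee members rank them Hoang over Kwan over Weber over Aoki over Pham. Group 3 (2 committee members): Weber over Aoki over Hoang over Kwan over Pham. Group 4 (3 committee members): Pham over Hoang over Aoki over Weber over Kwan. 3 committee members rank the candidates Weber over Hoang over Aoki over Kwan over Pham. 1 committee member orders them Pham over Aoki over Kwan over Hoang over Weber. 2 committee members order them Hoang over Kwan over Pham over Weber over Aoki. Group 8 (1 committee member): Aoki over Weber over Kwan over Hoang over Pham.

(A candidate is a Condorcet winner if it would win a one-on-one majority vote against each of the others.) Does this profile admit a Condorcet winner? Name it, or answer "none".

Hoang

Pairwise majorities:
Kwan vs Pham: Kwan is ranked higher on 2+7+2+3+2+1 = 17 ballots, Pham on 4. Kwan wins 17–4.
Kwan vs Weber: 12 to 9, Kwan.
Kwan vs Aoki: 7+2 = 9 for Kwan, 12 for Aoki — Aoki by 12–9.
Kwan vs Hoang: 2+1+1 = 4 for Kwan, 17 for Hoang — Hoang by 17–4.
Pham vs Weber: Pham is ranked higher on 3+1+2 = 6 ballots, Weber on 15. Weber wins 15–6.
Pham vs Aoki: Pham preferred on 3+1+2 = 6 ballots; Aoki wins 15–6.
Pham vs Hoang: 6 to 15, Hoang.
Weber vs Aoki: Weber preferred on 7+2+3+2 = 14 ballots; Weber wins 14–7.
Weber vs Hoang: Weber preferred on 2+2+3+1 = 8 ballots; Hoang wins 13–8.
Aoki vs Hoang: Aoki preferred on 2+2+1+1 = 6 ballots; Hoang wins 15–6.
Hoang wins every pairwise contest, so Hoang is the Condorcet winner.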